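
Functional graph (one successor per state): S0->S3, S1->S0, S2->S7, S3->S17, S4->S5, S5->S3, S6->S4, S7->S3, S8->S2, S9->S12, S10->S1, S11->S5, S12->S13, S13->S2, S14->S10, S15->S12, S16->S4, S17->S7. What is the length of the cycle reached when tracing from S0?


Trace from S0 until a state repeats:
  S0 -> S3 -> S17 -> S7 -> S3
S3 first seen at step 1, revisited at step 4.
Cycle length = 4 - 1 = 3

3


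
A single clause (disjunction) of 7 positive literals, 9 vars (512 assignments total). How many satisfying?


Step 1: Total=2^9=512
Step 2: Unsat when all 7 false: 2^2=4
Step 3: Sat=512-4=508

508


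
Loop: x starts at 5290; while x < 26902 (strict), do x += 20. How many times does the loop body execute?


Step 1: x goes from 5290 toward 26902 by 20; the body runs while x<26902, so iterations = ceil((bound-start)/step)
Step 2: Distance=21612
Step 3: ceil(21612/20)=1081

1081


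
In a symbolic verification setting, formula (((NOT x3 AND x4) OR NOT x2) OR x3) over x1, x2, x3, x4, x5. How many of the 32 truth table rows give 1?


Formula: (((NOT x3 AND x4) OR NOT x2) OR x3) over 5 vars (32 rows)
Evaluate each row (x1, x2, x3, x4, x5 as bits, MSB first):
  row 0 [00000]: (((NOT 0 AND 0) OR NOT 0) OR 0) -> 1
  row 1 [00001]: (((NOT 0 AND 0) OR NOT 0) OR 0) -> 1
  row 2 [00010]: (((NOT 0 AND 1) OR NOT 0) OR 0) -> 1
  row 3 [00011]: (((NOT 0 AND 1) OR NOT 0) OR 0) -> 1
  row 4 [00100]: (((NOT 1 AND 0) OR NOT 0) OR 1) -> 1
  row 5 [00101]: (((NOT 1 AND 0) OR NOT 0) OR 1) -> 1
  row 6 [00110]: (((NOT 1 AND 1) OR NOT 0) OR 1) -> 1
  row 7 [00111]: (((NOT 1 AND 1) OR NOT 0) OR 1) -> 1
  row 8 [01000]: (((NOT 0 AND 0) OR NOT 1) OR 0) -> 0
  row 9 [01001]: (((NOT 0 AND 0) OR NOT 1) OR 0) -> 0
  row 10 [01010]: (((NOT 0 AND 1) OR NOT 1) OR 0) -> 1
  row 11 [01011]: (((NOT 0 AND 1) OR NOT 1) OR 0) -> 1
  row 12 [01100]: (((NOT 1 AND 0) OR NOT 1) OR 1) -> 1
  row 13 [01101]: (((NOT 1 AND 0) OR NOT 1) OR 1) -> 1
  row 14 [01110]: (((NOT 1 AND 1) OR NOT 1) OR 1) -> 1
  row 15 [01111]: (((NOT 1 AND 1) OR NOT 1) OR 1) -> 1
  row 16 [10000]: (((NOT 0 AND 0) OR NOT 0) OR 0) -> 1
  row 17 [10001]: (((NOT 0 AND 0) OR NOT 0) OR 0) -> 1
  row 18 [10010]: (((NOT 0 AND 1) OR NOT 0) OR 0) -> 1
  row 19 [10011]: (((NOT 0 AND 1) OR NOT 0) OR 0) -> 1
  row 20 [10100]: (((NOT 1 AND 0) OR NOT 0) OR 1) -> 1
  row 21 [10101]: (((NOT 1 AND 0) OR NOT 0) OR 1) -> 1
  row 22 [10110]: (((NOT 1 AND 1) OR NOT 0) OR 1) -> 1
  row 23 [10111]: (((NOT 1 AND 1) OR NOT 0) OR 1) -> 1
  row 24 [11000]: (((NOT 0 AND 0) OR NOT 1) OR 0) -> 0
  row 25 [11001]: (((NOT 0 AND 0) OR NOT 1) OR 0) -> 0
  row 26 [11010]: (((NOT 0 AND 1) OR NOT 1) OR 0) -> 1
  row 27 [11011]: (((NOT 0 AND 1) OR NOT 1) OR 0) -> 1
  row 28 [11100]: (((NOT 1 AND 0) OR NOT 1) OR 1) -> 1
  row 29 [11101]: (((NOT 1 AND 0) OR NOT 1) OR 1) -> 1
  row 30 [11110]: (((NOT 1 AND 1) OR NOT 1) OR 1) -> 1
  row 31 [11111]: (((NOT 1 AND 1) OR NOT 1) OR 1) -> 1
Full result column, 8 rows per line (x1,x2 fixed per line; x3,x4,x5 runs 000..111 left to right):
  rows 0-7 [x1,x2=00]: 11111111  (ones: 8)
  rows 8-15 [x1,x2=01]: 00111111  (ones: 6)
  rows 16-23 [x1,x2=10]: 11111111  (ones: 8)
  rows 24-31 [x1,x2=11]: 00111111  (ones: 6)
Count of 1-rows = 8+6+8+6 = 28

28


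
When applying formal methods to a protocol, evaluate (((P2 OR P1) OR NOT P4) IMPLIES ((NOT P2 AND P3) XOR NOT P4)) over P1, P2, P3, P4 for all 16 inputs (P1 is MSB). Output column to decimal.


Formula: (((P2 OR P1) OR NOT P4) IMPLIES ((NOT P2 AND P3) XOR NOT P4)) over P1, P2, P3, P4 (16 rows)
Evaluate each row (bits = P1,P2,P3,P4, MSB first):
  row 0 [0000]: (((0 OR 0) OR NOT 0) IMPLIES ((NOT 0 AND 0) XOR NOT 0)) -> 1
  row 1 [0001]: (((0 OR 0) OR NOT 1) IMPLIES ((NOT 0 AND 0) XOR NOT 1)) -> 1
  row 2 [0010]: (((0 OR 0) OR NOT 0) IMPLIES ((NOT 0 AND 1) XOR NOT 0)) -> 0
  row 3 [0011]: (((0 OR 0) OR NOT 1) IMPLIES ((NOT 0 AND 1) XOR NOT 1)) -> 1
  row 4 [0100]: (((1 OR 0) OR NOT 0) IMPLIES ((NOT 1 AND 0) XOR NOT 0)) -> 1
  row 5 [0101]: (((1 OR 0) OR NOT 1) IMPLIES ((NOT 1 AND 0) XOR NOT 1)) -> 0
  row 6 [0110]: (((1 OR 0) OR NOT 0) IMPLIES ((NOT 1 AND 1) XOR NOT 0)) -> 1
  row 7 [0111]: (((1 OR 0) OR NOT 1) IMPLIES ((NOT 1 AND 1) XOR NOT 1)) -> 0
  row 8 [1000]: (((0 OR 1) OR NOT 0) IMPLIES ((NOT 0 AND 0) XOR NOT 0)) -> 1
  row 9 [1001]: (((0 OR 1) OR NOT 1) IMPLIES ((NOT 0 AND 0) XOR NOT 1)) -> 0
  row 10 [1010]: (((0 OR 1) OR NOT 0) IMPLIES ((NOT 0 AND 1) XOR NOT 0)) -> 0
  row 11 [1011]: (((0 OR 1) OR NOT 1) IMPLIES ((NOT 0 AND 1) XOR NOT 1)) -> 1
  row 12 [1100]: (((1 OR 1) OR NOT 0) IMPLIES ((NOT 1 AND 0) XOR NOT 0)) -> 1
  row 13 [1101]: (((1 OR 1) OR NOT 1) IMPLIES ((NOT 1 AND 0) XOR NOT 1)) -> 0
  row 14 [1110]: (((1 OR 1) OR NOT 0) IMPLIES ((NOT 1 AND 1) XOR NOT 0)) -> 1
  row 15 [1111]: (((1 OR 1) OR NOT 1) IMPLIES ((NOT 1 AND 1) XOR NOT 1)) -> 0
Full result column, 4 rows per line (P1,P2 fixed per line; P3,P4 runs 00..11 left to right):
  rows 0-3 [P1,P2=00]: 1101  = hex D
  rows 4-7 [P1,P2=01]: 1010  = hex A
  rows 8-11 [P1,P2=10]: 1001  = hex 9
  rows 12-15 [P1,P2=11]: 1010  = hex A
Output column (row 0 .. row 15) = 1101101010011010
Output column grouped in 4s = 1101 1010 1001 1010 = 0xDA9A
Convert to decimal digit by digit (value = value*16 + digit):
  D -> 13
  13*16 + 10 (A) = 218
  218*16 + 9 = 3497
  3497*16 + 10 (A) = 55962
Decimal = 55962

55962


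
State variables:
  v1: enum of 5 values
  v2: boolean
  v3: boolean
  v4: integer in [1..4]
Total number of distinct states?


State space = product of domain sizes of all variables.
Domain sizes:
  v1 (enum of 5 values): 5
  v2 (boolean): 2
  v3 (boolean): 2
  v4 (integer in [1..4]): 4
Product = 5 * 2 * 2 * 4 = 80

80


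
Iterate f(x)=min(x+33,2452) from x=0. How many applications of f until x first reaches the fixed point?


Step 1: x=0, cap=2452, increment=33
Step 2: x grows by 33 each step until capped at 2452; fixed point is x=2452
Step 3: iterations = ceil(2452/33) = 75

75


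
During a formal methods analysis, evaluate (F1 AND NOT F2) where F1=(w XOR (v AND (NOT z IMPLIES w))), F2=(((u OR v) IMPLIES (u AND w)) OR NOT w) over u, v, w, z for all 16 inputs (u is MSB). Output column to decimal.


F1 = (w XOR (v AND (NOT z IMPLIES w)))
F2 = (((u OR v) IMPLIES (u AND w)) OR NOT w)
Counterexample to F1=>F2 is where F1=1 and F2=0.
Evaluate each row (bits = u,v,w,z, MSB first):
  row 0 [0000]: F1=0 F2=1 -> F1&~F2 -> 0
  row 1 [0001]: F1=0 F2=1 -> F1&~F2 -> 0
  row 2 [0010]: F1=1 F2=1 -> F1&~F2 -> 0
  row 3 [0011]: F1=1 F2=1 -> F1&~F2 -> 0
  row 4 [0100]: F1=0 F2=1 -> F1&~F2 -> 0
  row 5 [0101]: F1=1 F2=1 -> F1&~F2 -> 0
  row 6 [0110]: F1=0 F2=0 -> F1&~F2 -> 0
  row 7 [0111]: F1=0 F2=0 -> F1&~F2 -> 0
  row 8 [1000]: F1=0 F2=1 -> F1&~F2 -> 0
  row 9 [1001]: F1=0 F2=1 -> F1&~F2 -> 0
  row 10 [1010]: F1=1 F2=1 -> F1&~F2 -> 0
  row 11 [1011]: F1=1 F2=1 -> F1&~F2 -> 0
  row 12 [1100]: F1=0 F2=1 -> F1&~F2 -> 0
  row 13 [1101]: F1=1 F2=1 -> F1&~F2 -> 0
  row 14 [1110]: F1=0 F2=1 -> F1&~F2 -> 0
  row 15 [1111]: F1=0 F2=1 -> F1&~F2 -> 0
Full result column, 4 rows per line (u,v fixed per line; w,z runs 00..11 left to right):
  rows 0-3 [u,v=00]: 0000  = hex 0
  rows 4-7 [u,v=01]: 0000  = hex 0
  rows 8-11 [u,v=10]: 0000  = hex 0
  rows 12-15 [u,v=11]: 0000  = hex 0
Counterexample vector (row 0 .. row 15) = 0000000000000000
Output column grouped in 4s = 0000 0000 0000 0000 = 0x0000
Convert to decimal digit by digit (value = value*16 + digit):
  0 -> 0
  0*16 + 0 = 0
  0*16 + 0 = 0
  0*16 + 0 = 0
Decimal = 0

0


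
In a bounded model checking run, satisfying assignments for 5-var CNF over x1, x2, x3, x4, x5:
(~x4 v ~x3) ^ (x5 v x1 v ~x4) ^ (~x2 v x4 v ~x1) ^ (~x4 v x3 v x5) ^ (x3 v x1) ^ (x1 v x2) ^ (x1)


CNF with 7 clauses over 5 vars (32 assignments).
An assignment satisfies CNF iff every clause has >=1 true literal.
Check each row (bits = x1,x2,x3,x4,x5; clause T/F shown):
  row 0 [00000]: clauses=TTTTFFF -> 0
  row 1 [00001]: clauses=TTTTFFF -> 0
  row 2 [00010]: clauses=TFTFFFF -> 0
  row 3 [00011]: clauses=TTTTFFF -> 0
  row 4 [00100]: clauses=TTTTTFF -> 0
  row 5 [00101]: clauses=TTTTTFF -> 0
  row 6 [00110]: clauses=FFTTTFF -> 0
  row 7 [00111]: clauses=FTTTTFF -> 0
  row 8 [01000]: clauses=TTTTFTF -> 0
  row 9 [01001]: clauses=TTTTFTF -> 0
  row 10 [01010]: clauses=TFTFFTF -> 0
  row 11 [01011]: clauses=TTTTFTF -> 0
  row 12 [01100]: clauses=TTTTTTF -> 0
  row 13 [01101]: clauses=TTTTTTF -> 0
  row 14 [01110]: clauses=FFTTTTF -> 0
  row 15 [01111]: clauses=FTTTTTF -> 0
  row 16 [10000]: clauses=TTTTTTT -> 1
  row 17 [10001]: clauses=TTTTTTT -> 1
  row 18 [10010]: clauses=TTTFTTT -> 0
  row 19 [10011]: clauses=TTTTTTT -> 1
  row 20 [10100]: clauses=TTTTTTT -> 1
  row 21 [10101]: clauses=TTTTTTT -> 1
  row 22 [10110]: clauses=FTTTTTT -> 0
  row 23 [10111]: clauses=FTTTTTT -> 0
  row 24 [11000]: clauses=TTFTTTT -> 0
  row 25 [11001]: clauses=TTFTTTT -> 0
  row 26 [11010]: clauses=TTTFTTT -> 0
  row 27 [11011]: clauses=TTTTTTT -> 1
  row 28 [11100]: clauses=TTFTTTT -> 0
  row 29 [11101]: clauses=TTFTTTT -> 0
  row 30 [11110]: clauses=FTTTTTT -> 0
  row 31 [11111]: clauses=FTTTTTT -> 0
Full result column, 8 rows per line (x1,x2 fixed per line; x3,x4,x5 runs 000..111 left to right):
  rows 0-7 [x1,x2=00]: 00000000  (ones: 0)
  rows 8-15 [x1,x2=01]: 00000000  (ones: 0)
  rows 16-23 [x1,x2=10]: 11011100  (ones: 5)
  rows 24-31 [x1,x2=11]: 00010000  (ones: 1)
Satisfying assignments = 0+0+5+1 = 6

6


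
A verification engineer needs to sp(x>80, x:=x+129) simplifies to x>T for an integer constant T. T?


Formula: sp(P, x:=E) = exists old_x. (x = E[old_x/x]) AND P[old_x/x] (old_x is the value of x before the assignment; eliminate old_x by solving x = E[old_x/x] for old_x)
Step 1: Precondition P: x>80, i.e. old_x > 80
Step 2: Assignment gives x = old_x + 129, so old_x = x - 129
Step 3: Substitute into P: x - 129 > 80
Step 4: Simplify: x > 80+129 = 209

209


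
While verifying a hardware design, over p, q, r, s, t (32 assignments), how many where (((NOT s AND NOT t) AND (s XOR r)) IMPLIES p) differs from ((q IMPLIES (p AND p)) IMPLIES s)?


F1 = (((NOT s AND NOT t) AND (s XOR r)) IMPLIES p)
F2 = ((q IMPLIES (p AND p)) IMPLIES s)
Evaluate both on each of 32 rows (bits = p,q,r,s,t):
  row 0 [00000]: F1=1 F2=0 (differ) -> 1
  row 1 [00001]: F1=1 F2=0 (differ) -> 1
  row 2 [00010]: F1=1 F2=1 -> 0
  row 3 [00011]: F1=1 F2=1 -> 0
  row 4 [00100]: F1=0 F2=0 -> 0
  row 5 [00101]: F1=1 F2=0 (differ) -> 1
  row 6 [00110]: F1=1 F2=1 -> 0
  row 7 [00111]: F1=1 F2=1 -> 0
  row 8 [01000]: F1=1 F2=1 -> 0
  row 9 [01001]: F1=1 F2=1 -> 0
  row 10 [01010]: F1=1 F2=1 -> 0
  row 11 [01011]: F1=1 F2=1 -> 0
  row 12 [01100]: F1=0 F2=1 (differ) -> 1
  row 13 [01101]: F1=1 F2=1 -> 0
  row 14 [01110]: F1=1 F2=1 -> 0
  row 15 [01111]: F1=1 F2=1 -> 0
  row 16 [10000]: F1=1 F2=0 (differ) -> 1
  row 17 [10001]: F1=1 F2=0 (differ) -> 1
  row 18 [10010]: F1=1 F2=1 -> 0
  row 19 [10011]: F1=1 F2=1 -> 0
  row 20 [10100]: F1=1 F2=0 (differ) -> 1
  row 21 [10101]: F1=1 F2=0 (differ) -> 1
  row 22 [10110]: F1=1 F2=1 -> 0
  row 23 [10111]: F1=1 F2=1 -> 0
  row 24 [11000]: F1=1 F2=0 (differ) -> 1
  row 25 [11001]: F1=1 F2=0 (differ) -> 1
  row 26 [11010]: F1=1 F2=1 -> 0
  row 27 [11011]: F1=1 F2=1 -> 0
  row 28 [11100]: F1=1 F2=0 (differ) -> 1
  row 29 [11101]: F1=1 F2=0 (differ) -> 1
  row 30 [11110]: F1=1 F2=1 -> 0
  row 31 [11111]: F1=1 F2=1 -> 0
Full result column, 8 rows per line (p,q fixed per line; r,s,t runs 000..111 left to right):
  rows 0-7 [p,q=00]: 11000100  (ones: 3)
  rows 8-15 [p,q=01]: 00001000  (ones: 1)
  rows 16-23 [p,q=10]: 11001100  (ones: 4)
  rows 24-31 [p,q=11]: 11001100  (ones: 4)
Disagreements = 3+1+4+4 = 12

12


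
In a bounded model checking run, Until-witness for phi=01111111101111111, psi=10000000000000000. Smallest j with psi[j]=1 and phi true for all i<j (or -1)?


(phi U psi) at 0: need smallest j with psi[j]=1 and phi[i]=1 for all i in [0,j).
Scan from step 0:
  step 0: psi=1 and phi held for [0,0) -> witness found
Witness step = 0

0


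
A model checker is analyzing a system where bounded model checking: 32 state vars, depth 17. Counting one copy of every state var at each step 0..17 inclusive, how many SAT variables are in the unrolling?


BMC unrolls to depth k, creating one copy of each state var for steps 0..k.
Step count = 17 + 1 = 18 (steps 0 through 17)
Vars per step = 32
Total = 32 * 18 = 576

576


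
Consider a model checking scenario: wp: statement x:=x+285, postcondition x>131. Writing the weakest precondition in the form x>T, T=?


Formula: wp(x:=E, P) = P[E/x] (substitute E for x in postcondition)
Step 1: Postcondition: x>131
Step 2: Substitute x+285 for x: x+285>131
Step 3: Solve for x: x > 131-285 = -154

-154


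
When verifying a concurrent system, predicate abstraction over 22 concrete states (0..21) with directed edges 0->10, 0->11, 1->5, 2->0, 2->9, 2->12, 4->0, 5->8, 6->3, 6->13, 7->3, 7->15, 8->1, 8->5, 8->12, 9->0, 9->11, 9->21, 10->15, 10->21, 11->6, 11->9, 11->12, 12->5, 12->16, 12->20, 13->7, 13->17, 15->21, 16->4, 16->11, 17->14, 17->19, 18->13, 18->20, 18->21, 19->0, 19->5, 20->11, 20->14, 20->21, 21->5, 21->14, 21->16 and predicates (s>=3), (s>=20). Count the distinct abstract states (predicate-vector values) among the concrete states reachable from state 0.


BFS from 0:
Concrete reachable: {0, 1, 3, 4, 5, 6, 7, 8, 9, 10, 11, 12, 13, 14, 15, 16, 17, 19, 20, 21}
Abstract via predicates (s>=3), (s>=20):
  (0,0) <- {0, 1}
  (1,0) <- {3, 4, 5, 6, 7, 8, 9, 10, 11, 12, 13, 14, 15, 16, 17, 19}
  (1,1) <- {20, 21}
Distinct abstract states = 3

3


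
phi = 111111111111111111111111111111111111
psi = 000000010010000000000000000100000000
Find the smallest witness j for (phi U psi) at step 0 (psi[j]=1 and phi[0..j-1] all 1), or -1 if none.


(phi U psi) at 0: need smallest j with psi[j]=1 and phi[i]=1 for all i in [0,j).
Scan from step 0:
  step 0: phi=1, psi=0 -> continue
  step 1: phi=1, psi=0 -> continue
  step 2: phi=1, psi=0 -> continue
  step 3: phi=1, psi=0 -> continue
  step 7: psi=1 and phi held for [0,7) -> witness found
Witness step = 7

7


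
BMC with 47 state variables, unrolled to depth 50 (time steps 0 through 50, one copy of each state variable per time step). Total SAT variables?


BMC unrolls to depth k, creating one copy of each state var for steps 0..k.
Step count = 50 + 1 = 51 (steps 0 through 50)
Vars per step = 47
Total = 47 * 51 = 2397

2397


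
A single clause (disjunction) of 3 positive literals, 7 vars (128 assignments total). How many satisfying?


Step 1: Total=2^7=128
Step 2: Unsat when all 3 false: 2^4=16
Step 3: Sat=128-16=112

112


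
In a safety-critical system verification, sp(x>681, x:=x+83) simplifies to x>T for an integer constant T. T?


Formula: sp(P, x:=E) = exists old_x. (x = E[old_x/x]) AND P[old_x/x] (old_x is the value of x before the assignment; eliminate old_x by solving x = E[old_x/x] for old_x)
Step 1: Precondition P: x>681, i.e. old_x > 681
Step 2: Assignment gives x = old_x + 83, so old_x = x - 83
Step 3: Substitute into P: x - 83 > 681
Step 4: Simplify: x > 681+83 = 764

764


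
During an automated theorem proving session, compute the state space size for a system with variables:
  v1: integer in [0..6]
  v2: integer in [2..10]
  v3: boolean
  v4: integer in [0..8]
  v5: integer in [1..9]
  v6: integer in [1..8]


State space = product of domain sizes of all variables.
Domain sizes:
  v1 (integer in [0..6]): 7
  v2 (integer in [2..10]): 9
  v3 (boolean): 2
  v4 (integer in [0..8]): 9
  v5 (integer in [1..9]): 9
  v6 (integer in [1..8]): 8
Product = 7 * 9 * 2 * 9 * 9 * 8 = 81648

81648


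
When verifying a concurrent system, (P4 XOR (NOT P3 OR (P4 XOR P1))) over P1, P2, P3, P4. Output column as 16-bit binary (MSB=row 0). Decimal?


Formula: (P4 XOR (NOT P3 OR (P4 XOR P1))) over P1, P2, P3, P4 (16 rows)
Evaluate each row (bits = P1,P2,P3,P4, MSB first):
  row 0 [0000]: (0 XOR (NOT 0 OR (0 XOR 0))) -> 1
  row 1 [0001]: (1 XOR (NOT 0 OR (1 XOR 0))) -> 0
  row 2 [0010]: (0 XOR (NOT 1 OR (0 XOR 0))) -> 0
  row 3 [0011]: (1 XOR (NOT 1 OR (1 XOR 0))) -> 0
  row 4 [0100]: (0 XOR (NOT 0 OR (0 XOR 0))) -> 1
  row 5 [0101]: (1 XOR (NOT 0 OR (1 XOR 0))) -> 0
  row 6 [0110]: (0 XOR (NOT 1 OR (0 XOR 0))) -> 0
  row 7 [0111]: (1 XOR (NOT 1 OR (1 XOR 0))) -> 0
  row 8 [1000]: (0 XOR (NOT 0 OR (0 XOR 1))) -> 1
  row 9 [1001]: (1 XOR (NOT 0 OR (1 XOR 1))) -> 0
  row 10 [1010]: (0 XOR (NOT 1 OR (0 XOR 1))) -> 1
  row 11 [1011]: (1 XOR (NOT 1 OR (1 XOR 1))) -> 1
  row 12 [1100]: (0 XOR (NOT 0 OR (0 XOR 1))) -> 1
  row 13 [1101]: (1 XOR (NOT 0 OR (1 XOR 1))) -> 0
  row 14 [1110]: (0 XOR (NOT 1 OR (0 XOR 1))) -> 1
  row 15 [1111]: (1 XOR (NOT 1 OR (1 XOR 1))) -> 1
Full result column, 4 rows per line (P1,P2 fixed per line; P3,P4 runs 00..11 left to right):
  rows 0-3 [P1,P2=00]: 1000  = hex 8
  rows 4-7 [P1,P2=01]: 1000  = hex 8
  rows 8-11 [P1,P2=10]: 1011  = hex B
  rows 12-15 [P1,P2=11]: 1011  = hex B
Output column (row 0 .. row 15) = 1000100010111011
Output column grouped in 4s = 1000 1000 1011 1011 = 0x88BB
Convert to decimal digit by digit (value = value*16 + digit):
  8 -> 8
  8*16 + 8 = 136
  136*16 + 11 (B) = 2187
  2187*16 + 11 (B) = 35003
Decimal = 35003

35003


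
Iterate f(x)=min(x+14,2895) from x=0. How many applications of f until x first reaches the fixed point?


Step 1: x=0, cap=2895, increment=14
Step 2: x grows by 14 each step until capped at 2895; fixed point is x=2895
Step 3: iterations = ceil(2895/14) = 207

207


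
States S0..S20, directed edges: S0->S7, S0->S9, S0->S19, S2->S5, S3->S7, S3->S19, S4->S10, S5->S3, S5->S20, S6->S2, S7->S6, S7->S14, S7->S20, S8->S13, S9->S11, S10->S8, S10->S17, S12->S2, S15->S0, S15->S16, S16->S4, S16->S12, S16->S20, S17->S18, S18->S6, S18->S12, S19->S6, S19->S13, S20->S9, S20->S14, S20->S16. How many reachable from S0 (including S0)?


BFS from S0:
  layer 0: {S0}
  layer 1: {S7, S9, S19}
  layer 2: {S6, S11, S13, S14, S20}
  layer 3: {S2, S16}
  layer 4: {S4, S5, S12}
  layer 5: {S3, S10}
  layer 6: {S8, S17}
  layer 7: {S18}
Reachable set: {S0, S2, S3, S4, S5, S6, S7, S8, S9, S10, S11, S12, S13, S14, S16, S17, S18, S19, S20}
Count = 19

19


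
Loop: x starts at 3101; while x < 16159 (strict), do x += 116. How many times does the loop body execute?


Step 1: x goes from 3101 toward 16159 by 116; the body runs while x<16159, so iterations = ceil((bound-start)/step)
Step 2: Distance=13058
Step 3: ceil(13058/116)=113

113


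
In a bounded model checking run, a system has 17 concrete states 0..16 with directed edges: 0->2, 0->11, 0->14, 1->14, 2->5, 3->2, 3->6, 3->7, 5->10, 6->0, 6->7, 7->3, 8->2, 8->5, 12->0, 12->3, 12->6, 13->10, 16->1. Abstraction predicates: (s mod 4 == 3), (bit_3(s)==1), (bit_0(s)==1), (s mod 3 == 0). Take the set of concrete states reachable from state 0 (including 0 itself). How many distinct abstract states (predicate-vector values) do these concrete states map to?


BFS from 0:
Concrete reachable: {0, 2, 5, 10, 11, 14}
Abstract via predicates (s mod 4 == 3), (bit_3(s)==1), (bit_0(s)==1), (s mod 3 == 0):
  (0,0,0,0) <- {2}
  (0,0,0,1) <- {0}
  (0,0,1,0) <- {5}
  (0,1,0,0) <- {10, 14}
  (1,1,1,0) <- {11}
Distinct abstract states = 5

5


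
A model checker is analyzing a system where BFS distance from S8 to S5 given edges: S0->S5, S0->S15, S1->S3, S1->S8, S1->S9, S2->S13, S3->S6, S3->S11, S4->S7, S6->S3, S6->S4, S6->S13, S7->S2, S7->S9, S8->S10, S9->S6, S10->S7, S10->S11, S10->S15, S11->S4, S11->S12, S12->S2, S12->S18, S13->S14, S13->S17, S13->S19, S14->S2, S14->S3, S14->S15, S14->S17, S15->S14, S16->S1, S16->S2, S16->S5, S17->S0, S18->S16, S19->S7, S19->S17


BFS layer-by-layer from S8:
  dist 0: {S8}
  dist 1: {S10}
  dist 2: {S7, S11, S15}
  dist 3: {S2, S4, S9, S12, S14}
  dist 4: {S3, S6, S13, S17, S18}
  dist 5: {S0, S16, S19}
  dist 6: {S1, S5}
  -> S5 reached at distance 6
Shortest path length = 6

6


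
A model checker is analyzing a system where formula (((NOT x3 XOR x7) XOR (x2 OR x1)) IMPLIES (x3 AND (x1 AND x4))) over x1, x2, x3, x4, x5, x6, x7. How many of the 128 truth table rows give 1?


Formula: (((NOT x3 XOR x7) XOR (x2 OR x1)) IMPLIES (x3 AND (x1 AND x4))) over 7 vars (128 rows)
Evaluate each row (x1, x2, x3, x4, x5, x6, x7 as bits, MSB first):
  row 0 [0000000]: (((NOT 0 XOR 0) XOR (0 OR 0)) IMPLIES (0 AND (0 AND 0))) -> 0
  row 1 [0000001]: (((NOT 0 XOR 1) XOR (0 OR 0)) IMPLIES (0 AND (0 AND 0))) -> 1
  row 2 [0000010]: (((NOT 0 XOR 0) XOR (0 OR 0)) IMPLIES (0 AND (0 AND 0))) -> 0
  row 3 [0000011]: (((NOT 0 XOR 1) XOR (0 OR 0)) IMPLIES (0 AND (0 AND 0))) -> 1
  row 4 [0000100]: (((NOT 0 XOR 0) XOR (0 OR 0)) IMPLIES (0 AND (0 AND 0))) -> 0
  (every remaining row is evaluated the same way; all 128 results are listed next)
Full result column, 8 rows per line (x1,x2,x3,x4 fixed per line; x5,x6,x7 runs 000..111 left to right):
  rows 0-7 [x1,x2,x3,x4=0000]: 01010101  (ones: 4)
  rows 8-15 [x1,x2,x3,x4=0001]: 01010101  (ones: 4)
  rows 16-23 [x1,x2,x3,x4=0010]: 10101010  (ones: 4)
  rows 24-31 [x1,x2,x3,x4=0011]: 10101010  (ones: 4)
  rows 32-39 [x1,x2,x3,x4=0100]: 10101010  (ones: 4)
  rows 40-47 [x1,x2,x3,x4=0101]: 10101010  (ones: 4)
  rows 48-55 [x1,x2,x3,x4=0110]: 01010101  (ones: 4)
  rows 56-63 [x1,x2,x3,x4=0111]: 01010101  (ones: 4)
  rows 64-71 [x1,x2,x3,x4=1000]: 10101010  (ones: 4)
  rows 72-79 [x1,x2,x3,x4=1001]: 10101010  (ones: 4)
  rows 80-87 [x1,x2,x3,x4=1010]: 01010101  (ones: 4)
  rows 88-95 [x1,x2,x3,x4=1011]: 11111111  (ones: 8)
  rows 96-103 [x1,x2,x3,x4=1100]: 10101010  (ones: 4)
  rows 104-111 [x1,x2,x3,x4=1101]: 10101010  (ones: 4)
  rows 112-119 [x1,x2,x3,x4=1110]: 01010101  (ones: 4)
  rows 120-127 [x1,x2,x3,x4=1111]: 11111111  (ones: 8)
Count of 1-rows = 4+4+4+4+4+4+4+4+4+4+4+8+4+4+4+8 = 72

72


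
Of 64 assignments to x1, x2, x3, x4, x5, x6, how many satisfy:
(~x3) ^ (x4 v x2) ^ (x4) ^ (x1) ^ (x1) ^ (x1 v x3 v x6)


CNF with 6 clauses over 6 vars (64 assignments).
An assignment satisfies CNF iff every clause has >=1 true literal.
Check each row (bits = x1,x2,x3,x4,x5,x6; clause T/F shown):
  row 0 [000000]: clauses=TFFFFF -> 0
  row 1 [000001]: clauses=TFFFFT -> 0
  row 2 [000010]: clauses=TFFFFF -> 0
  row 3 [000011]: clauses=TFFFFT -> 0
  row 4 [000100]: clauses=TTTFFF -> 0
  (every remaining row is evaluated the same way; all 64 results are listed next)
Full result column, 8 rows per line (x1,x2,x3 fixed per line; x4,x5,x6 runs 000..111 left to right):
  rows 0-7 [x1,x2,x3=000]: 00000000  (ones: 0)
  rows 8-15 [x1,x2,x3=001]: 00000000  (ones: 0)
  rows 16-23 [x1,x2,x3=010]: 00000000  (ones: 0)
  rows 24-31 [x1,x2,x3=011]: 00000000  (ones: 0)
  rows 32-39 [x1,x2,x3=100]: 00001111  (ones: 4)
  rows 40-47 [x1,x2,x3=101]: 00000000  (ones: 0)
  rows 48-55 [x1,x2,x3=110]: 00001111  (ones: 4)
  rows 56-63 [x1,x2,x3=111]: 00000000  (ones: 0)
Satisfying assignments = 0+0+0+0+4+0+4+0 = 8

8


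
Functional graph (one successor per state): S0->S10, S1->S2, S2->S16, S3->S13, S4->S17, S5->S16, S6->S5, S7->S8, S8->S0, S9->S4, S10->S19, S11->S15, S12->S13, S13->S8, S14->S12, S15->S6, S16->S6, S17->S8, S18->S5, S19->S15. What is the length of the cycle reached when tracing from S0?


Trace from S0 until a state repeats:
  S0 -> S10 -> S19 -> S15 -> S6 -> S5 -> S16 -> S6
S6 first seen at step 4, revisited at step 7.
Cycle length = 7 - 4 = 3

3


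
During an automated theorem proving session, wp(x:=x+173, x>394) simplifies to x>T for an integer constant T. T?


Formula: wp(x:=E, P) = P[E/x] (substitute E for x in postcondition)
Step 1: Postcondition: x>394
Step 2: Substitute x+173 for x: x+173>394
Step 3: Solve for x: x > 394-173 = 221

221


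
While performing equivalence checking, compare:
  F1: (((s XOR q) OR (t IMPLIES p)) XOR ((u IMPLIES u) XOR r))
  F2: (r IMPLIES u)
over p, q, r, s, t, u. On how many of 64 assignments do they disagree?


F1 = (((s XOR q) OR (t IMPLIES p)) XOR ((u IMPLIES u) XOR r))
F2 = (r IMPLIES u)
Evaluate both on each of 64 rows (bits = p,q,r,s,t,u):
  row 0 [000000]: F1=0 F2=1 (differ) -> 1
  row 1 [000001]: F1=0 F2=1 (differ) -> 1
  row 2 [000010]: F1=1 F2=1 -> 0
  row 3 [000011]: F1=1 F2=1 -> 0
  row 4 [000100]: F1=0 F2=1 (differ) -> 1
  (every remaining row is evaluated the same way; all 64 results are listed next)
Full result column, 8 rows per line (p,q,r fixed per line; s,t,u runs 000..111 left to right):
  rows 0-7 [p,q,r=000]: 11001111  (ones: 6)
  rows 8-15 [p,q,r=001]: 10011010  (ones: 4)
  rows 16-23 [p,q,r=010]: 11111100  (ones: 6)
  rows 24-31 [p,q,r=011]: 10101001  (ones: 4)
  rows 32-39 [p,q,r=100]: 11111111  (ones: 8)
  rows 40-47 [p,q,r=101]: 10101010  (ones: 4)
  rows 48-55 [p,q,r=110]: 11111111  (ones: 8)
  rows 56-63 [p,q,r=111]: 10101010  (ones: 4)
Disagreements = 6+4+6+4+8+4+8+4 = 44

44


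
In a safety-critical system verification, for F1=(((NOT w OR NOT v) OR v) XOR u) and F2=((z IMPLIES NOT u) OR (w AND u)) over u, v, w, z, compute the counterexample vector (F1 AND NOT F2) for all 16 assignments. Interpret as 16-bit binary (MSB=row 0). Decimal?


F1 = (((NOT w OR NOT v) OR v) XOR u)
F2 = ((z IMPLIES NOT u) OR (w AND u))
Counterexample to F1=>F2 is where F1=1 and F2=0.
Evaluate each row (bits = u,v,w,z, MSB first):
  row 0 [0000]: F1=1 F2=1 -> F1&~F2 -> 0
  row 1 [0001]: F1=1 F2=1 -> F1&~F2 -> 0
  row 2 [0010]: F1=1 F2=1 -> F1&~F2 -> 0
  row 3 [0011]: F1=1 F2=1 -> F1&~F2 -> 0
  row 4 [0100]: F1=1 F2=1 -> F1&~F2 -> 0
  row 5 [0101]: F1=1 F2=1 -> F1&~F2 -> 0
  row 6 [0110]: F1=1 F2=1 -> F1&~F2 -> 0
  row 7 [0111]: F1=1 F2=1 -> F1&~F2 -> 0
  row 8 [1000]: F1=0 F2=1 -> F1&~F2 -> 0
  row 9 [1001]: F1=0 F2=0 -> F1&~F2 -> 0
  row 10 [1010]: F1=0 F2=1 -> F1&~F2 -> 0
  row 11 [1011]: F1=0 F2=1 -> F1&~F2 -> 0
  row 12 [1100]: F1=0 F2=1 -> F1&~F2 -> 0
  row 13 [1101]: F1=0 F2=0 -> F1&~F2 -> 0
  row 14 [1110]: F1=0 F2=1 -> F1&~F2 -> 0
  row 15 [1111]: F1=0 F2=1 -> F1&~F2 -> 0
Full result column, 4 rows per line (u,v fixed per line; w,z runs 00..11 left to right):
  rows 0-3 [u,v=00]: 0000  = hex 0
  rows 4-7 [u,v=01]: 0000  = hex 0
  rows 8-11 [u,v=10]: 0000  = hex 0
  rows 12-15 [u,v=11]: 0000  = hex 0
Counterexample vector (row 0 .. row 15) = 0000000000000000
Output column grouped in 4s = 0000 0000 0000 0000 = 0x0000
Convert to decimal digit by digit (value = value*16 + digit):
  0 -> 0
  0*16 + 0 = 0
  0*16 + 0 = 0
  0*16 + 0 = 0
Decimal = 0

0


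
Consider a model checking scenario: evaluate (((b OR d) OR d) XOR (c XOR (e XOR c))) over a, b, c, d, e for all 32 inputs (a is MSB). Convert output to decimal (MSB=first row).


Formula: (((b OR d) OR d) XOR (c XOR (e XOR c))) over a, b, c, d, e (32 rows)
Evaluate each row (bits = a,b,c,d,e, MSB first):
  row 0 [00000]: (((0 OR 0) OR 0) XOR (0 XOR (0 XOR 0))) -> 0
  row 1 [00001]: (((0 OR 0) OR 0) XOR (0 XOR (1 XOR 0))) -> 1
  row 2 [00010]: (((0 OR 1) OR 1) XOR (0 XOR (0 XOR 0))) -> 1
  row 3 [00011]: (((0 OR 1) OR 1) XOR (0 XOR (1 XOR 0))) -> 0
  row 4 [00100]: (((0 OR 0) OR 0) XOR (1 XOR (0 XOR 1))) -> 0
  row 5 [00101]: (((0 OR 0) OR 0) XOR (1 XOR (1 XOR 1))) -> 1
  row 6 [00110]: (((0 OR 1) OR 1) XOR (1 XOR (0 XOR 1))) -> 1
  row 7 [00111]: (((0 OR 1) OR 1) XOR (1 XOR (1 XOR 1))) -> 0
  row 8 [01000]: (((1 OR 0) OR 0) XOR (0 XOR (0 XOR 0))) -> 1
  row 9 [01001]: (((1 OR 0) OR 0) XOR (0 XOR (1 XOR 0))) -> 0
  row 10 [01010]: (((1 OR 1) OR 1) XOR (0 XOR (0 XOR 0))) -> 1
  row 11 [01011]: (((1 OR 1) OR 1) XOR (0 XOR (1 XOR 0))) -> 0
  row 12 [01100]: (((1 OR 0) OR 0) XOR (1 XOR (0 XOR 1))) -> 1
  row 13 [01101]: (((1 OR 0) OR 0) XOR (1 XOR (1 XOR 1))) -> 0
  row 14 [01110]: (((1 OR 1) OR 1) XOR (1 XOR (0 XOR 1))) -> 1
  row 15 [01111]: (((1 OR 1) OR 1) XOR (1 XOR (1 XOR 1))) -> 0
  row 16 [10000]: (((0 OR 0) OR 0) XOR (0 XOR (0 XOR 0))) -> 0
  row 17 [10001]: (((0 OR 0) OR 0) XOR (0 XOR (1 XOR 0))) -> 1
  row 18 [10010]: (((0 OR 1) OR 1) XOR (0 XOR (0 XOR 0))) -> 1
  row 19 [10011]: (((0 OR 1) OR 1) XOR (0 XOR (1 XOR 0))) -> 0
  row 20 [10100]: (((0 OR 0) OR 0) XOR (1 XOR (0 XOR 1))) -> 0
  row 21 [10101]: (((0 OR 0) OR 0) XOR (1 XOR (1 XOR 1))) -> 1
  row 22 [10110]: (((0 OR 1) OR 1) XOR (1 XOR (0 XOR 1))) -> 1
  row 23 [10111]: (((0 OR 1) OR 1) XOR (1 XOR (1 XOR 1))) -> 0
  row 24 [11000]: (((1 OR 0) OR 0) XOR (0 XOR (0 XOR 0))) -> 1
  row 25 [11001]: (((1 OR 0) OR 0) XOR (0 XOR (1 XOR 0))) -> 0
  row 26 [11010]: (((1 OR 1) OR 1) XOR (0 XOR (0 XOR 0))) -> 1
  row 27 [11011]: (((1 OR 1) OR 1) XOR (0 XOR (1 XOR 0))) -> 0
  row 28 [11100]: (((1 OR 0) OR 0) XOR (1 XOR (0 XOR 1))) -> 1
  row 29 [11101]: (((1 OR 0) OR 0) XOR (1 XOR (1 XOR 1))) -> 0
  row 30 [11110]: (((1 OR 1) OR 1) XOR (1 XOR (0 XOR 1))) -> 1
  row 31 [11111]: (((1 OR 1) OR 1) XOR (1 XOR (1 XOR 1))) -> 0
Full result column, 4 rows per line (a,b,c fixed per line; d,e runs 00..11 left to right):
  rows 0-3 [a,b,c=000]: 0110  = hex 6
  rows 4-7 [a,b,c=001]: 0110  = hex 6
  rows 8-11 [a,b,c=010]: 1010  = hex A
  rows 12-15 [a,b,c=011]: 1010  = hex A
  rows 16-19 [a,b,c=100]: 0110  = hex 6
  rows 20-23 [a,b,c=101]: 0110  = hex 6
  rows 24-27 [a,b,c=110]: 1010  = hex A
  rows 28-31 [a,b,c=111]: 1010  = hex A
Output column (row 0 .. row 31) = 01100110101010100110011010101010
Output column grouped in 4s = 0110 0110 1010 1010 0110 0110 1010 1010 = 0x66AA66AA
Convert to decimal digit by digit (value = value*16 + digit):
  6 -> 6
  6*16 + 6 = 102
  102*16 + 10 (A) = 1642
  1642*16 + 10 (A) = 26282
  26282*16 + 6 = 420518
  420518*16 + 6 = 6728294
  6728294*16 + 10 (A) = 107652714
  107652714*16 + 10 (A) = 1722443434
Decimal = 1722443434

1722443434


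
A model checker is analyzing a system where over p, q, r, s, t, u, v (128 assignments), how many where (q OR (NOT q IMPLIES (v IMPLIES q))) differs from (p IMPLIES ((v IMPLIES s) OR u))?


F1 = (q OR (NOT q IMPLIES (v IMPLIES q)))
F2 = (p IMPLIES ((v IMPLIES s) OR u))
Evaluate both on each of 128 rows (bits = p,q,r,s,t,u,v):
  row 0 [0000000]: F1=1 F2=1 -> 0
  row 1 [0000001]: F1=0 F2=1 (differ) -> 1
  row 2 [0000010]: F1=1 F2=1 -> 0
  row 3 [0000011]: F1=0 F2=1 (differ) -> 1
  row 4 [0000100]: F1=1 F2=1 -> 0
  (every remaining row is evaluated the same way; all 128 results are listed next)
Full result column, 8 rows per line (p,q,r,s fixed per line; t,u,v runs 000..111 left to right):
  rows 0-7 [p,q,r,s=0000]: 01010101  (ones: 4)
  rows 8-15 [p,q,r,s=0001]: 01010101  (ones: 4)
  rows 16-23 [p,q,r,s=0010]: 01010101  (ones: 4)
  rows 24-31 [p,q,r,s=0011]: 01010101  (ones: 4)
  rows 32-39 [p,q,r,s=0100]: 00000000  (ones: 0)
  rows 40-47 [p,q,r,s=0101]: 00000000  (ones: 0)
  rows 48-55 [p,q,r,s=0110]: 00000000  (ones: 0)
  rows 56-63 [p,q,r,s=0111]: 00000000  (ones: 0)
  rows 64-71 [p,q,r,s=1000]: 00010001  (ones: 2)
  rows 72-79 [p,q,r,s=1001]: 01010101  (ones: 4)
  rows 80-87 [p,q,r,s=1010]: 00010001  (ones: 2)
  rows 88-95 [p,q,r,s=1011]: 01010101  (ones: 4)
  rows 96-103 [p,q,r,s=1100]: 01000100  (ones: 2)
  rows 104-111 [p,q,r,s=1101]: 00000000  (ones: 0)
  rows 112-119 [p,q,r,s=1110]: 01000100  (ones: 2)
  rows 120-127 [p,q,r,s=1111]: 00000000  (ones: 0)
Disagreements = 4+4+4+4+0+0+0+0+2+4+2+4+2+0+2+0 = 32

32


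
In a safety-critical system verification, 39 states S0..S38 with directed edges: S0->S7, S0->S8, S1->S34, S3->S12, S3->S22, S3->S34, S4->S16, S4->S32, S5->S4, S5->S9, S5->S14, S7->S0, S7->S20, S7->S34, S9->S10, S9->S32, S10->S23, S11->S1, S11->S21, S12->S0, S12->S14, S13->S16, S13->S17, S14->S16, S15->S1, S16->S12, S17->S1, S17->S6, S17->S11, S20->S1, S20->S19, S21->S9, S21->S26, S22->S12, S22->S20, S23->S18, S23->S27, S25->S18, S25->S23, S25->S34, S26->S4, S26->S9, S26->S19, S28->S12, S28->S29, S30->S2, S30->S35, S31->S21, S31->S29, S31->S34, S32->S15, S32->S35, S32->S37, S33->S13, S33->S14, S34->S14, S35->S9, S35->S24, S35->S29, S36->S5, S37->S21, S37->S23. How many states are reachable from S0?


BFS from S0:
  layer 0: {S0}
  layer 1: {S7, S8}
  layer 2: {S20, S34}
  layer 3: {S1, S14, S19}
  layer 4: {S16}
  layer 5: {S12}
Reachable set: {S0, S1, S7, S8, S12, S14, S16, S19, S20, S34}
Count = 10

10


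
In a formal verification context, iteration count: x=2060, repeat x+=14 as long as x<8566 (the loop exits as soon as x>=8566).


Step 1: x goes from 2060 toward 8566 by 14; the body runs while x<8566, so iterations = ceil((bound-start)/step)
Step 2: Distance=6506
Step 3: ceil(6506/14)=465

465


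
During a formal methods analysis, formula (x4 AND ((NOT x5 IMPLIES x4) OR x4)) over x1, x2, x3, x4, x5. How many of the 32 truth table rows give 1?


Formula: (x4 AND ((NOT x5 IMPLIES x4) OR x4)) over 5 vars (32 rows)
Evaluate each row (x1, x2, x3, x4, x5 as bits, MSB first):
  row 0 [00000]: (0 AND ((NOT 0 IMPLIES 0) OR 0)) -> 0
  row 1 [00001]: (0 AND ((NOT 1 IMPLIES 0) OR 0)) -> 0
  row 2 [00010]: (1 AND ((NOT 0 IMPLIES 1) OR 1)) -> 1
  row 3 [00011]: (1 AND ((NOT 1 IMPLIES 1) OR 1)) -> 1
  row 4 [00100]: (0 AND ((NOT 0 IMPLIES 0) OR 0)) -> 0
  row 5 [00101]: (0 AND ((NOT 1 IMPLIES 0) OR 0)) -> 0
  row 6 [00110]: (1 AND ((NOT 0 IMPLIES 1) OR 1)) -> 1
  row 7 [00111]: (1 AND ((NOT 1 IMPLIES 1) OR 1)) -> 1
  row 8 [01000]: (0 AND ((NOT 0 IMPLIES 0) OR 0)) -> 0
  row 9 [01001]: (0 AND ((NOT 1 IMPLIES 0) OR 0)) -> 0
  row 10 [01010]: (1 AND ((NOT 0 IMPLIES 1) OR 1)) -> 1
  row 11 [01011]: (1 AND ((NOT 1 IMPLIES 1) OR 1)) -> 1
  row 12 [01100]: (0 AND ((NOT 0 IMPLIES 0) OR 0)) -> 0
  row 13 [01101]: (0 AND ((NOT 1 IMPLIES 0) OR 0)) -> 0
  row 14 [01110]: (1 AND ((NOT 0 IMPLIES 1) OR 1)) -> 1
  row 15 [01111]: (1 AND ((NOT 1 IMPLIES 1) OR 1)) -> 1
  row 16 [10000]: (0 AND ((NOT 0 IMPLIES 0) OR 0)) -> 0
  row 17 [10001]: (0 AND ((NOT 1 IMPLIES 0) OR 0)) -> 0
  row 18 [10010]: (1 AND ((NOT 0 IMPLIES 1) OR 1)) -> 1
  row 19 [10011]: (1 AND ((NOT 1 IMPLIES 1) OR 1)) -> 1
  row 20 [10100]: (0 AND ((NOT 0 IMPLIES 0) OR 0)) -> 0
  row 21 [10101]: (0 AND ((NOT 1 IMPLIES 0) OR 0)) -> 0
  row 22 [10110]: (1 AND ((NOT 0 IMPLIES 1) OR 1)) -> 1
  row 23 [10111]: (1 AND ((NOT 1 IMPLIES 1) OR 1)) -> 1
  row 24 [11000]: (0 AND ((NOT 0 IMPLIES 0) OR 0)) -> 0
  row 25 [11001]: (0 AND ((NOT 1 IMPLIES 0) OR 0)) -> 0
  row 26 [11010]: (1 AND ((NOT 0 IMPLIES 1) OR 1)) -> 1
  row 27 [11011]: (1 AND ((NOT 1 IMPLIES 1) OR 1)) -> 1
  row 28 [11100]: (0 AND ((NOT 0 IMPLIES 0) OR 0)) -> 0
  row 29 [11101]: (0 AND ((NOT 1 IMPLIES 0) OR 0)) -> 0
  row 30 [11110]: (1 AND ((NOT 0 IMPLIES 1) OR 1)) -> 1
  row 31 [11111]: (1 AND ((NOT 1 IMPLIES 1) OR 1)) -> 1
Full result column, 8 rows per line (x1,x2 fixed per line; x3,x4,x5 runs 000..111 left to right):
  rows 0-7 [x1,x2=00]: 00110011  (ones: 4)
  rows 8-15 [x1,x2=01]: 00110011  (ones: 4)
  rows 16-23 [x1,x2=10]: 00110011  (ones: 4)
  rows 24-31 [x1,x2=11]: 00110011  (ones: 4)
Count of 1-rows = 4+4+4+4 = 16

16


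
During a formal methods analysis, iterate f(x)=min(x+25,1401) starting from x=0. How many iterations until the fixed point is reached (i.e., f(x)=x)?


Step 1: x=0, cap=1401, increment=25
Step 2: x grows by 25 each step until capped at 1401; fixed point is x=1401
Step 3: iterations = ceil(1401/25) = 57

57


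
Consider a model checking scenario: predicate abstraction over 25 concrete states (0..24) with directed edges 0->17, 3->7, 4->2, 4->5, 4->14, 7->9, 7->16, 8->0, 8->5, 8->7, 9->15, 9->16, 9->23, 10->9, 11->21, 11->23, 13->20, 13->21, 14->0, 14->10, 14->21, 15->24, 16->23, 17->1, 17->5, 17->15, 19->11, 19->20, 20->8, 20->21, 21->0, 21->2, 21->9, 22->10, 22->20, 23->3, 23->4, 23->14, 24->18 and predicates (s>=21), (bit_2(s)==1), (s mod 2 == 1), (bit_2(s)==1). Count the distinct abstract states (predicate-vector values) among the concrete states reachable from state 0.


BFS from 0:
Concrete reachable: {0, 1, 5, 15, 17, 18, 24}
Abstract via predicates (s>=21), (bit_2(s)==1), (s mod 2 == 1), (bit_2(s)==1):
  (0,0,0,0) <- {0, 18}
  (0,0,1,0) <- {1, 17}
  (0,1,1,1) <- {5, 15}
  (1,0,0,0) <- {24}
Distinct abstract states = 4

4


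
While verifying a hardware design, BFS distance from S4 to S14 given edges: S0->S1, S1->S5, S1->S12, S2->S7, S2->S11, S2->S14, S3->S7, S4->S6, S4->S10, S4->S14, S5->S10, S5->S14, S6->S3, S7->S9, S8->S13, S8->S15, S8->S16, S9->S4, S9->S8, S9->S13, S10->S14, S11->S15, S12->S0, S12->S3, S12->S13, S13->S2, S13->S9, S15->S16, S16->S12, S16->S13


BFS layer-by-layer from S4:
  dist 0: {S4}
  dist 1: {S6, S10, S14}
  -> S14 reached at distance 1
Shortest path length = 1

1


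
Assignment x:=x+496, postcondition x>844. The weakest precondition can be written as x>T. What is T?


Formula: wp(x:=E, P) = P[E/x] (substitute E for x in postcondition)
Step 1: Postcondition: x>844
Step 2: Substitute x+496 for x: x+496>844
Step 3: Solve for x: x > 844-496 = 348

348


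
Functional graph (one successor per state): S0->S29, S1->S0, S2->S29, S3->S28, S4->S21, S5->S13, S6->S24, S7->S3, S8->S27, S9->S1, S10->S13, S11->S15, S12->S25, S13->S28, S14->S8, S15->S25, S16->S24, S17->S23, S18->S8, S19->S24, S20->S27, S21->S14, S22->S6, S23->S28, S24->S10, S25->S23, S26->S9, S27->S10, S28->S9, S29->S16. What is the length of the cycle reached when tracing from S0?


Trace from S0 until a state repeats:
  S0 -> S29 -> S16 -> S24 -> S10 -> S13 -> S28 -> S9 -> S1 -> S0
S0 first seen at step 0, revisited at step 9.
Cycle length = 9 - 0 = 9

9


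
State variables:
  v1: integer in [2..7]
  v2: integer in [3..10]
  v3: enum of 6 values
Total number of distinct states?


State space = product of domain sizes of all variables.
Domain sizes:
  v1 (integer in [2..7]): 6
  v2 (integer in [3..10]): 8
  v3 (enum of 6 values): 6
Product = 6 * 8 * 6 = 288

288


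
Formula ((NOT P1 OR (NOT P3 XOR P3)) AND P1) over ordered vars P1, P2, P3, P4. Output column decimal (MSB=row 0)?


Formula: ((NOT P1 OR (NOT P3 XOR P3)) AND P1) over P1, P2, P3, P4 (16 rows)
Evaluate each row (bits = P1,P2,P3,P4, MSB first):
  row 0 [0000]: ((NOT 0 OR (NOT 0 XOR 0)) AND 0) -> 0
  row 1 [0001]: ((NOT 0 OR (NOT 0 XOR 0)) AND 0) -> 0
  row 2 [0010]: ((NOT 0 OR (NOT 1 XOR 1)) AND 0) -> 0
  row 3 [0011]: ((NOT 0 OR (NOT 1 XOR 1)) AND 0) -> 0
  row 4 [0100]: ((NOT 0 OR (NOT 0 XOR 0)) AND 0) -> 0
  row 5 [0101]: ((NOT 0 OR (NOT 0 XOR 0)) AND 0) -> 0
  row 6 [0110]: ((NOT 0 OR (NOT 1 XOR 1)) AND 0) -> 0
  row 7 [0111]: ((NOT 0 OR (NOT 1 XOR 1)) AND 0) -> 0
  row 8 [1000]: ((NOT 1 OR (NOT 0 XOR 0)) AND 1) -> 1
  row 9 [1001]: ((NOT 1 OR (NOT 0 XOR 0)) AND 1) -> 1
  row 10 [1010]: ((NOT 1 OR (NOT 1 XOR 1)) AND 1) -> 1
  row 11 [1011]: ((NOT 1 OR (NOT 1 XOR 1)) AND 1) -> 1
  row 12 [1100]: ((NOT 1 OR (NOT 0 XOR 0)) AND 1) -> 1
  row 13 [1101]: ((NOT 1 OR (NOT 0 XOR 0)) AND 1) -> 1
  row 14 [1110]: ((NOT 1 OR (NOT 1 XOR 1)) AND 1) -> 1
  row 15 [1111]: ((NOT 1 OR (NOT 1 XOR 1)) AND 1) -> 1
Full result column, 4 rows per line (P1,P2 fixed per line; P3,P4 runs 00..11 left to right):
  rows 0-3 [P1,P2=00]: 0000  = hex 0
  rows 4-7 [P1,P2=01]: 0000  = hex 0
  rows 8-11 [P1,P2=10]: 1111  = hex F
  rows 12-15 [P1,P2=11]: 1111  = hex F
Output column (row 0 .. row 15) = 0000000011111111
Output column grouped in 4s = 0000 0000 1111 1111 = 0x00FF
Convert to decimal digit by digit (value = value*16 + digit):
  0 -> 0
  0*16 + 0 = 0
  0*16 + 15 (F) = 15
  15*16 + 15 (F) = 255
Decimal = 255

255


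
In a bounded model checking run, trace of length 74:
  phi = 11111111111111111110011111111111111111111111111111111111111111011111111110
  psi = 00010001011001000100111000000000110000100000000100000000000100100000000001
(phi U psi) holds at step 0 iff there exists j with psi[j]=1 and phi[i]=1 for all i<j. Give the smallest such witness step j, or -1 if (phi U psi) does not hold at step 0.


(phi U psi) at 0: need smallest j with psi[j]=1 and phi[i]=1 for all i in [0,j).
Scan from step 0:
  step 0: phi=1, psi=0 -> continue
  step 1: phi=1, psi=0 -> continue
  step 2: phi=1, psi=0 -> continue
  step 3: psi=1 and phi held for [0,3) -> witness found
Witness step = 3

3


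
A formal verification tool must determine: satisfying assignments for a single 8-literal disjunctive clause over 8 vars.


Step 1: Total=2^8=256
Step 2: Unsat when all 8 false: 2^0=1
Step 3: Sat=256-1=255

255


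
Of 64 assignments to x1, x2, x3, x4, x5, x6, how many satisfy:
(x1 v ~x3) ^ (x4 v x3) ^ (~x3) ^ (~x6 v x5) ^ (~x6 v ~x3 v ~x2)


CNF with 5 clauses over 6 vars (64 assignments).
An assignment satisfies CNF iff every clause has >=1 true literal.
Check each row (bits = x1,x2,x3,x4,x5,x6; clause T/F shown):
  row 0 [000000]: clauses=TFTTT -> 0
  row 1 [000001]: clauses=TFTFT -> 0
  row 2 [000010]: clauses=TFTTT -> 0
  row 3 [000011]: clauses=TFTTT -> 0
  row 4 [000100]: clauses=TTTTT -> 1
  (every remaining row is evaluated the same way; all 64 results are listed next)
Full result column, 8 rows per line (x1,x2,x3 fixed per line; x4,x5,x6 runs 000..111 left to right):
  rows 0-7 [x1,x2,x3=000]: 00001011  (ones: 3)
  rows 8-15 [x1,x2,x3=001]: 00000000  (ones: 0)
  rows 16-23 [x1,x2,x3=010]: 00001011  (ones: 3)
  rows 24-31 [x1,x2,x3=011]: 00000000  (ones: 0)
  rows 32-39 [x1,x2,x3=100]: 00001011  (ones: 3)
  rows 40-47 [x1,x2,x3=101]: 00000000  (ones: 0)
  rows 48-55 [x1,x2,x3=110]: 00001011  (ones: 3)
  rows 56-63 [x1,x2,x3=111]: 00000000  (ones: 0)
Satisfying assignments = 3+0+3+0+3+0+3+0 = 12

12
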